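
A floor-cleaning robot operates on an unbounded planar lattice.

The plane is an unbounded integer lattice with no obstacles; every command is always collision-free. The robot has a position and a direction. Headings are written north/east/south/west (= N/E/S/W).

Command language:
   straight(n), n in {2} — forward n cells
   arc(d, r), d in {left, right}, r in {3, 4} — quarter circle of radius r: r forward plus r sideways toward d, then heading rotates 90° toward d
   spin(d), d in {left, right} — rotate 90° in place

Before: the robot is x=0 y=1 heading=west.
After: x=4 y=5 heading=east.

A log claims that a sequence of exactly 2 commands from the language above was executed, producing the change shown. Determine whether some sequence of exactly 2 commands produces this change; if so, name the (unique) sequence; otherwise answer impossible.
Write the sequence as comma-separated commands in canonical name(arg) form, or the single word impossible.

spin(right), arc(right, 4)

key: running arc(right, 4) before spin(right) would end elsewhere — order is forced
begin: x=0 y=1 heading=west
t=1 spin(right) ⇒ x=0 y=1 heading=north
t=2 arc(right, 4) ⇒ x=4 y=5 heading=east
no rival 2-sequence matches.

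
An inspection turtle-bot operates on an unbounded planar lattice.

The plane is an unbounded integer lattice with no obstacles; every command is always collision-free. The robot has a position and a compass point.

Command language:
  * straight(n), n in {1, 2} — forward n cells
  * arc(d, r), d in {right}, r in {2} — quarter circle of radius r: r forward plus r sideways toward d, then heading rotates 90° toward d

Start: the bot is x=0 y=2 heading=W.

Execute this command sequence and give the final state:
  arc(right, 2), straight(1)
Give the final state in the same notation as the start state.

start: x=0 y=2 heading=W
step 1 (arc(right, 2)): x=-2 y=4 heading=N
step 2 (straight(1)): x=-2 y=5 heading=N

x=-2 y=5 heading=N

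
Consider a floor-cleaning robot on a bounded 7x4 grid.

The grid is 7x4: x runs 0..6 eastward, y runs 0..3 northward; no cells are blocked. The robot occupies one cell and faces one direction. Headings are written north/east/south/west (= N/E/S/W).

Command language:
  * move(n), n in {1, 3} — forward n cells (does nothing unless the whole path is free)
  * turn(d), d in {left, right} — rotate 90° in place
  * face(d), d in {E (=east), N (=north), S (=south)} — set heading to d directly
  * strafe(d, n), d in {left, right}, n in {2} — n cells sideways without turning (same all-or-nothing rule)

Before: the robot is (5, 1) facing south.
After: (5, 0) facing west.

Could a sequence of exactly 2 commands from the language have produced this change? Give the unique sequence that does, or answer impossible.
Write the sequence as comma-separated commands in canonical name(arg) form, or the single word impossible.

move(1), turn(right)

key: cell and facing (now W) both changed — the 2 commands mix motion and turning
initial: (5, 1) facing south
t=1 move(1) ⇒ (5, 0) facing south
t=2 turn(right) ⇒ (5, 0) facing west
uniquely the one of 81 2-step routes that fits.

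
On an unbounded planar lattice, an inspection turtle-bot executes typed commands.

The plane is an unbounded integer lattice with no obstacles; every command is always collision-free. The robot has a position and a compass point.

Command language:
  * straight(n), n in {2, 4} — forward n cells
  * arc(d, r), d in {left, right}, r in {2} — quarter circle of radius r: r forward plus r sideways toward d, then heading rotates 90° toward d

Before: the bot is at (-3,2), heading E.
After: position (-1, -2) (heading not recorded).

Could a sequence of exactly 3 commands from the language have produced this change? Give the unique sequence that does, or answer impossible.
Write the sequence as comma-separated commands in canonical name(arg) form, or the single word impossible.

key: running arc(right, 2) before straight(2) would end elsewhere — order is forced
initial: at (-3,2), heading E
t=1 straight(2) ⇒ at (-1,2), heading E
t=2 arc(right, 2) ⇒ at (1,0), heading S
t=3 arc(right, 2) ⇒ at (-1,-2), heading W
uniquely the one of 64 3-step routes that fits.

straight(2), arc(right, 2), arc(right, 2)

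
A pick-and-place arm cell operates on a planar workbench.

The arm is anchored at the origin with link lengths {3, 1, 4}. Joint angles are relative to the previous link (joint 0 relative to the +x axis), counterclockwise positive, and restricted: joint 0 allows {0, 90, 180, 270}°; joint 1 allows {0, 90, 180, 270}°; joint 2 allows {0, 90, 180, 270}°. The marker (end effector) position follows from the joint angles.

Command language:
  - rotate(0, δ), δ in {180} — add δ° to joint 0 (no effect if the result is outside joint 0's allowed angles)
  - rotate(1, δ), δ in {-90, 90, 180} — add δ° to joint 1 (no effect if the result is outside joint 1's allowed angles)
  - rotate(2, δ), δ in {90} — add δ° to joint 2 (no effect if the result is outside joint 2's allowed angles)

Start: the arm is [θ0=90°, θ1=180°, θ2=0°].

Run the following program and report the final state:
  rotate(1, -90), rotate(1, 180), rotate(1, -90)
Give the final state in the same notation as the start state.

[θ0=90°, θ1=180°, θ2=0°]

initial: [θ0=90°, θ1=180°, θ2=0°]
step 1 (rotate(1, -90)): [θ0=90°, θ1=90°, θ2=0°]
step 2 (rotate(1, 180)): [θ0=90°, θ1=270°, θ2=0°]
step 3 (rotate(1, -90)): [θ0=90°, θ1=180°, θ2=0°]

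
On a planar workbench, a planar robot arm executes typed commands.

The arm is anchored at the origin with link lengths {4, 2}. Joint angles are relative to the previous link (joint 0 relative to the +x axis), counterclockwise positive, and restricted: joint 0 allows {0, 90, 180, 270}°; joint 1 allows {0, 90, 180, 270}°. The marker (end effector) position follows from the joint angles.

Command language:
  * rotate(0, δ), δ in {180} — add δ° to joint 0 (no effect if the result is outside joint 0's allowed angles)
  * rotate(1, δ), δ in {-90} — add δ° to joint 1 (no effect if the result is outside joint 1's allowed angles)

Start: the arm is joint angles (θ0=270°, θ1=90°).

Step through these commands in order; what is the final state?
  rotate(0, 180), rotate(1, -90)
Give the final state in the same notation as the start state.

joint angles (θ0=90°, θ1=0°)

initial: joint angles (θ0=270°, θ1=90°)
step 1 (rotate(0, 180)): joint angles (θ0=90°, θ1=90°)
step 2 (rotate(1, -90)): joint angles (θ0=90°, θ1=0°)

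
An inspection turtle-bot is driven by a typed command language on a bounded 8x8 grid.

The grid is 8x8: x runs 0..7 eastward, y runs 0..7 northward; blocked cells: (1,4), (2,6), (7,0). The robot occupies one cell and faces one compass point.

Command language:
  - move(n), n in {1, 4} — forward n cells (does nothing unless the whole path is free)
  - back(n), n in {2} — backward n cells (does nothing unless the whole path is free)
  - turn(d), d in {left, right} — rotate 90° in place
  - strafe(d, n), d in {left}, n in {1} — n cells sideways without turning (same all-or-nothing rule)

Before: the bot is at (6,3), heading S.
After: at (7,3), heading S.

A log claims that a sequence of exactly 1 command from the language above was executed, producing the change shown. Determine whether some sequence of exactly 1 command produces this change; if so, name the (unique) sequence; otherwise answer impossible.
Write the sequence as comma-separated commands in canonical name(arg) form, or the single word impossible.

strafe(left, 1)

key: heading stays S — the single command does not turn
begin: at (6,3), heading S
1. strafe(left, 1) → at (7,3), heading S
all 6 alternatives checked — unique.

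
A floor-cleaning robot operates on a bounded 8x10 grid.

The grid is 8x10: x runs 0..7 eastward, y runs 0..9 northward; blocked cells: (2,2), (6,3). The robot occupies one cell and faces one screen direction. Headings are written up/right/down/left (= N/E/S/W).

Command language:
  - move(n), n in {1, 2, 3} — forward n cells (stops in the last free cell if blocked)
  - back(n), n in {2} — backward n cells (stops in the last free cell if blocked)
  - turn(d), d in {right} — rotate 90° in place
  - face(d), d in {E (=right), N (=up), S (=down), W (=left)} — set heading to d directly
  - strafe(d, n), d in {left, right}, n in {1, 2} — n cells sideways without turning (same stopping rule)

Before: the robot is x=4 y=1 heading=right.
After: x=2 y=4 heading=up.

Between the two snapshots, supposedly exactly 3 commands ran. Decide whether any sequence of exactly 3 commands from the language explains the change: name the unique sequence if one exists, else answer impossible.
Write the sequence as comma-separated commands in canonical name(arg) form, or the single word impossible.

face(N), move(3), strafe(left, 2)

key: cell and facing (now N) both changed — the 3 commands mix motion and turning
t0: x=4 y=1 heading=right
[1] after face(N): x=4 y=1 heading=up
[2] after move(3): x=4 y=4 heading=up
[3] after strafe(left, 2): x=2 y=4 heading=up
no other 3-command option fits: unique.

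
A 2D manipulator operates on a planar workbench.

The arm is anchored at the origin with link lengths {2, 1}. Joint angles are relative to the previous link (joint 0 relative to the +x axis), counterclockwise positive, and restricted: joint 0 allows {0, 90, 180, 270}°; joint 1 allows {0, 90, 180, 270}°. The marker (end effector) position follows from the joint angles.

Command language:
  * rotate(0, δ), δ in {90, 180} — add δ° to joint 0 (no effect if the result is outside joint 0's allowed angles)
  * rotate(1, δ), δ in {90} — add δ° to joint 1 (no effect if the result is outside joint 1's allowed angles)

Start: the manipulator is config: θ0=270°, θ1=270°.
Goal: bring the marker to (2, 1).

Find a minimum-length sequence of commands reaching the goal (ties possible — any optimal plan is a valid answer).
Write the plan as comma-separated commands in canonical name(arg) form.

rotate(0, 90), rotate(1, 90), rotate(1, 90)

begin: config: θ0=270°, θ1=270°
1. rotate(0, 90) → config: θ0=0°, θ1=270°
2. rotate(1, 90) → config: θ0=0°, θ1=0°
3. rotate(1, 90) → config: θ0=0°, θ1=90°
no 2-step plan works, so 3 is optimal.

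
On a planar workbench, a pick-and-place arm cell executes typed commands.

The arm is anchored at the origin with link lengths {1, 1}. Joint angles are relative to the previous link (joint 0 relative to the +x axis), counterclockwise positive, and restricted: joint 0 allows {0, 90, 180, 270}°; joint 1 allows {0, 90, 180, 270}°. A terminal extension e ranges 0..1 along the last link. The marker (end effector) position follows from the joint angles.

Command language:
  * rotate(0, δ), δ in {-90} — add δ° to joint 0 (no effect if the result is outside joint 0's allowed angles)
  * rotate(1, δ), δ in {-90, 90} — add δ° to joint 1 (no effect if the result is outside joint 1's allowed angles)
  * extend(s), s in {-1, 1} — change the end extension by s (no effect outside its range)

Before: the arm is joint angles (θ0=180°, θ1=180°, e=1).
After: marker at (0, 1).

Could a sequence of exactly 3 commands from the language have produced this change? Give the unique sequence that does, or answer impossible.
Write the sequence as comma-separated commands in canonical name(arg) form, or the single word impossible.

rotate(0, -90), rotate(0, -90), rotate(0, -90)

from: joint angles (θ0=180°, θ1=180°, e=1)
1. rotate(0, -90) → joint angles (θ0=90°, θ1=180°, e=1)
2. rotate(0, -90) → joint angles (θ0=0°, θ1=180°, e=1)
3. rotate(0, -90) → joint angles (θ0=270°, θ1=180°, e=1)
no other 3-command option fits: unique.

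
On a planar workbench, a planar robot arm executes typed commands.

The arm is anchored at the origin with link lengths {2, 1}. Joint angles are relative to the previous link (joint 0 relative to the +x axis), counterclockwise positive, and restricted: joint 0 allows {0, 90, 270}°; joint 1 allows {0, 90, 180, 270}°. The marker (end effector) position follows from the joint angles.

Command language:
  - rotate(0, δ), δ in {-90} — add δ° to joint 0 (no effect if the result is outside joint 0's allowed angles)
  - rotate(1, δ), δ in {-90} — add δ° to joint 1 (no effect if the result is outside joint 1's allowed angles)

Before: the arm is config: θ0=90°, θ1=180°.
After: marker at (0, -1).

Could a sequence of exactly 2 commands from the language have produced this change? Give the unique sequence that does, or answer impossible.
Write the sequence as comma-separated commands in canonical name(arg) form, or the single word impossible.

initial: config: θ0=90°, θ1=180°
1. rotate(0, -90) → config: θ0=0°, θ1=180°
2. rotate(0, -90) → config: θ0=270°, θ1=180°
uniquely the one of 4 2-step routes that fits.

rotate(0, -90), rotate(0, -90)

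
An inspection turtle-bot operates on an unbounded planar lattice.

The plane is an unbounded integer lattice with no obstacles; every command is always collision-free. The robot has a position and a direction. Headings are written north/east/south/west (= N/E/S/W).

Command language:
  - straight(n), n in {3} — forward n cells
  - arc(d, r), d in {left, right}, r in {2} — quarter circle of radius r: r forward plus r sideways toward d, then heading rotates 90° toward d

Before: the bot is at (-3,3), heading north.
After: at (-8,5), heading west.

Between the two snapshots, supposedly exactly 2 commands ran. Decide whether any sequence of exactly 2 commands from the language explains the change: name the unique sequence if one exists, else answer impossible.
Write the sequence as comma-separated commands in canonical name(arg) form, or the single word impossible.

arc(left, 2), straight(3)

key: position moved to (-8,5) AND the heading swung to W — translation plus rotation needed
from: at (-3,3), heading north
[1] after arc(left, 2): at (-5,5), heading west
[2] after straight(3): at (-8,5), heading west
uniquely the one of 9 2-step routes that fits.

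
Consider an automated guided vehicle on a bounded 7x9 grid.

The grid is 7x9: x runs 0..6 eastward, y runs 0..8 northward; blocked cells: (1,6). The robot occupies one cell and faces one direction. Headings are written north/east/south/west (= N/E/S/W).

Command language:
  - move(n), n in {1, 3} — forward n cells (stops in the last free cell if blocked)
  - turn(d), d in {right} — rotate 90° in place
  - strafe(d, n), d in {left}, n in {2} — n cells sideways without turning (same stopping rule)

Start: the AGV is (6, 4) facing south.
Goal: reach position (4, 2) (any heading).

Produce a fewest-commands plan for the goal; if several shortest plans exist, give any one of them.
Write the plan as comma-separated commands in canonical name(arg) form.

from: (6, 4) facing south
t=1 turn(right) ⇒ (6, 4) facing west
t=2 move(1) ⇒ (5, 4) facing west
t=3 move(1) ⇒ (4, 4) facing west
t=4 strafe(left, 2) ⇒ (4, 2) facing west
nothing shorter than 4 reaches the goal.

turn(right), move(1), move(1), strafe(left, 2)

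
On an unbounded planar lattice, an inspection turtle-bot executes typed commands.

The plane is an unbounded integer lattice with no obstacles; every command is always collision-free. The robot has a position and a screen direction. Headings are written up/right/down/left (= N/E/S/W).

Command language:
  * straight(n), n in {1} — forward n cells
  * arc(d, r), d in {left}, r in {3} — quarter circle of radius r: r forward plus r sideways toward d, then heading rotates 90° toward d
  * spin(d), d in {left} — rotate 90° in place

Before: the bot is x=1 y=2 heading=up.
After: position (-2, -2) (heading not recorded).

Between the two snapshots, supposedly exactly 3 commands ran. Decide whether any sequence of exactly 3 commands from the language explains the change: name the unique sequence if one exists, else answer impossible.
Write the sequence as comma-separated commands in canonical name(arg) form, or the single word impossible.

spin(left), arc(left, 3), straight(1)

key: order matters: swapping spin(left) and straight(1) lands elsewhere
initial: x=1 y=2 heading=up
step 1 (spin(left)): x=1 y=2 heading=left
step 2 (arc(left, 3)): x=-2 y=-1 heading=down
step 3 (straight(1)): x=-2 y=-2 heading=down
all 27 alternatives checked — unique.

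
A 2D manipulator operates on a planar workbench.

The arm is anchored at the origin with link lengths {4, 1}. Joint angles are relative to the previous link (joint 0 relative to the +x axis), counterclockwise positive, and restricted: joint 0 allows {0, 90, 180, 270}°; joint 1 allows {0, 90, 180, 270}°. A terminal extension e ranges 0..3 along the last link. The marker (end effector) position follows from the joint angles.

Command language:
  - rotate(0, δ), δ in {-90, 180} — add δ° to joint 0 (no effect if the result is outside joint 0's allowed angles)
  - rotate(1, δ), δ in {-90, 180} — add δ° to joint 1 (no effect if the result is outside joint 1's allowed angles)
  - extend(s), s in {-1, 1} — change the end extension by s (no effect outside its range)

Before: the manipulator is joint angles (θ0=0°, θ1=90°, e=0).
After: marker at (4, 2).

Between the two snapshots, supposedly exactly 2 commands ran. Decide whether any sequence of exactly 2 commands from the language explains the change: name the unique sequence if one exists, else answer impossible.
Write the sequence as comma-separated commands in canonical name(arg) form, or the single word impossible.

extend(-1), extend(1)

key: running extend(1) before extend(-1) would end elsewhere — order is forced
start: joint angles (θ0=0°, θ1=90°, e=0)
[1] after extend(-1): joint angles (θ0=0°, θ1=90°, e=0)
[2] after extend(1): joint angles (θ0=0°, θ1=90°, e=1)
no other 2-command option fits: unique.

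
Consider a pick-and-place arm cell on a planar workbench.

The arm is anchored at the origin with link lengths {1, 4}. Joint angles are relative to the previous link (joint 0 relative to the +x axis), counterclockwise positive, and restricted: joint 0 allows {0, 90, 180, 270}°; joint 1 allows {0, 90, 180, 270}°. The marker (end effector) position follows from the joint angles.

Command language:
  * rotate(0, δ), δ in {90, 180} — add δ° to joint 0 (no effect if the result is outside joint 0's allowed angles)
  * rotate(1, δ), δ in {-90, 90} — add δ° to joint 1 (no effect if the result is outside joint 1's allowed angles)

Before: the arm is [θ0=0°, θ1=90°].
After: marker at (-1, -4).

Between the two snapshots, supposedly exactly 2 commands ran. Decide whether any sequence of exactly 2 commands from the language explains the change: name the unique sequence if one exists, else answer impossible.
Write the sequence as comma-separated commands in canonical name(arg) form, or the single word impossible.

t0: [θ0=0°, θ1=90°]
step 1 (rotate(0, 90)): [θ0=90°, θ1=90°]
step 2 (rotate(0, 90)): [θ0=180°, θ1=90°]
no rival 2-sequence matches.

rotate(0, 90), rotate(0, 90)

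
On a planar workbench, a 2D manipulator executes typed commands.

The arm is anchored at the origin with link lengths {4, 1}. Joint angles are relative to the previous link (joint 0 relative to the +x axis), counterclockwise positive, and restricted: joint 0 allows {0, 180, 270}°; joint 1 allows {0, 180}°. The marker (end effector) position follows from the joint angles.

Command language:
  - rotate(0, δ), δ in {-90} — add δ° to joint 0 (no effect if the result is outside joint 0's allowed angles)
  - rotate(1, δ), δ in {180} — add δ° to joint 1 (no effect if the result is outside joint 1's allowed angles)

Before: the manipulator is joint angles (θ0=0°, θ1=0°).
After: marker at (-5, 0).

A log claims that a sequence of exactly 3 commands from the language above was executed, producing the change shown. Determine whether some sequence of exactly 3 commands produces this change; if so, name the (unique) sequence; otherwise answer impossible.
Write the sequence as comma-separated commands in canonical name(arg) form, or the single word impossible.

rotate(0, -90), rotate(0, -90), rotate(0, -90)

t0: joint angles (θ0=0°, θ1=0°)
step 1 (rotate(0, -90)): joint angles (θ0=270°, θ1=0°)
step 2 (rotate(0, -90)): joint angles (θ0=180°, θ1=0°)
step 3 (rotate(0, -90)): joint angles (θ0=180°, θ1=0°)
no rival 3-sequence matches.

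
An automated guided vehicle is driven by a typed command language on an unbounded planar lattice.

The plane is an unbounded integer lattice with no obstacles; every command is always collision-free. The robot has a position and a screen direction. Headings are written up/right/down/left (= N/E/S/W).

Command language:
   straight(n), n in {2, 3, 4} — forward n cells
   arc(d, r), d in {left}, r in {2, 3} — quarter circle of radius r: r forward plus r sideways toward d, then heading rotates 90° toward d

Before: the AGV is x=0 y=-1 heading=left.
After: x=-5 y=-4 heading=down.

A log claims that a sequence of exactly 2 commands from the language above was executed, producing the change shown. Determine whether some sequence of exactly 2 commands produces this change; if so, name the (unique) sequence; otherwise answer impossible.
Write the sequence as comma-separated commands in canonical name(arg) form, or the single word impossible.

straight(2), arc(left, 3)

key: running arc(left, 3) before straight(2) would end elsewhere — order is forced
begin: x=0 y=-1 heading=left
[1] after straight(2): x=-2 y=-1 heading=left
[2] after arc(left, 3): x=-5 y=-4 heading=down
uniquely the one of 25 2-step routes that fits.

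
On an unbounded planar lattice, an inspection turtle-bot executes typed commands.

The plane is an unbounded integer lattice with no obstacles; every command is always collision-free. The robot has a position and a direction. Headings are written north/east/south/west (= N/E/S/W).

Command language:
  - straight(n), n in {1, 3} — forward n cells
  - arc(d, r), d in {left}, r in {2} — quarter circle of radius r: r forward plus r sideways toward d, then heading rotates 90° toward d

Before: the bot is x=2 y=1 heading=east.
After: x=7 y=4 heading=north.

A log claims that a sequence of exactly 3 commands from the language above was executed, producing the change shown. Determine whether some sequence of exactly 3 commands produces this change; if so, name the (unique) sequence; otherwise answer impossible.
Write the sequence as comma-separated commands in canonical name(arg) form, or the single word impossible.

straight(3), arc(left, 2), straight(1)

key: position moved to (7,4) AND the heading swung to N — translation plus rotation needed
start: x=2 y=1 heading=east
[1] after straight(3): x=5 y=1 heading=east
[2] after arc(left, 2): x=7 y=3 heading=north
[3] after straight(1): x=7 y=4 heading=north
all 27 alternatives checked — unique.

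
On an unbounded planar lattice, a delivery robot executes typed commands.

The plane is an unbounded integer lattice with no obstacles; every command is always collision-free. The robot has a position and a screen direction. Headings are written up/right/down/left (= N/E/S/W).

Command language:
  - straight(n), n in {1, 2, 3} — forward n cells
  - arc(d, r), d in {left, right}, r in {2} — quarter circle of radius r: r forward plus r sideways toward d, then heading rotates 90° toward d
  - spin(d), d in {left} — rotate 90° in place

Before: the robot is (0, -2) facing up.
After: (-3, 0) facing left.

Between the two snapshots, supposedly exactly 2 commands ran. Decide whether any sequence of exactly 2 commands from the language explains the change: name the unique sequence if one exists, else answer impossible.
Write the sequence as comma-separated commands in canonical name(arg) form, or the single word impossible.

key: position moved to (-3,0) AND the heading swung to W — translation plus rotation needed
from: (0, -2) facing up
step 1 (arc(left, 2)): (-2, 0) facing left
step 2 (straight(1)): (-3, 0) facing left
all 36 alternatives checked — unique.

arc(left, 2), straight(1)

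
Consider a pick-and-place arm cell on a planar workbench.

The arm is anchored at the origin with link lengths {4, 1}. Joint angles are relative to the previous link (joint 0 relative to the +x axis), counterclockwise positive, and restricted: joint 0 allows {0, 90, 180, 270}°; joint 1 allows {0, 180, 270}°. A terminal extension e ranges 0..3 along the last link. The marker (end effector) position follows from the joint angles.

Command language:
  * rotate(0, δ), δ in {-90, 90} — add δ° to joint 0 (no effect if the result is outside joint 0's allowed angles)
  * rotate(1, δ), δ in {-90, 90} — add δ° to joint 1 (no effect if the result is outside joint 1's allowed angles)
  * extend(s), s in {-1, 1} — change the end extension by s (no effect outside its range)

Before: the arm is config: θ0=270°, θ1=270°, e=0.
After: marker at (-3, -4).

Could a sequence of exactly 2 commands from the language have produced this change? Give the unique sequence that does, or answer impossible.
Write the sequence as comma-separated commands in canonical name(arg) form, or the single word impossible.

extend(1), extend(1)

from: config: θ0=270°, θ1=270°, e=0
step 1 (extend(1)): config: θ0=270°, θ1=270°, e=1
step 2 (extend(1)): config: θ0=270°, θ1=270°, e=2
uniquely the one of 36 2-step routes that fits.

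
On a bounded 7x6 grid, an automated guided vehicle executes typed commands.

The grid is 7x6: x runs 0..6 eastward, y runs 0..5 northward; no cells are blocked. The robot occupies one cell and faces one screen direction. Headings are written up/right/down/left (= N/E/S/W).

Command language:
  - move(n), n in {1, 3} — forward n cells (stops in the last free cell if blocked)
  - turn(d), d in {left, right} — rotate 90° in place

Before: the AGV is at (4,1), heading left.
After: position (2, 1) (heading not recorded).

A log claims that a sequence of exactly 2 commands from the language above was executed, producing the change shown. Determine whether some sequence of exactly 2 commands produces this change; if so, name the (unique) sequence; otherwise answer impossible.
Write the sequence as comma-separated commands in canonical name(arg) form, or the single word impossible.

move(1), move(1)

from: at (4,1), heading left
1. move(1) → at (3,1), heading left
2. move(1) → at (2,1), heading left
all 16 alternatives checked — unique.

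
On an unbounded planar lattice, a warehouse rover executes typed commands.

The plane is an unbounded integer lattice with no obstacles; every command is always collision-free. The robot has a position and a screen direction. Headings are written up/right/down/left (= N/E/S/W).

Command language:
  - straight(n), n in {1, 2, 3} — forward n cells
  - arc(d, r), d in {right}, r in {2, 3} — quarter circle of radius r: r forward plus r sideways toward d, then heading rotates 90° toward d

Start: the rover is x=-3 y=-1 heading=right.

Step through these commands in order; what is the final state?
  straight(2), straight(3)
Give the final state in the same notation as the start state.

x=2 y=-1 heading=right

from: x=-3 y=-1 heading=right
1. straight(2) → x=-1 y=-1 heading=right
2. straight(3) → x=2 y=-1 heading=right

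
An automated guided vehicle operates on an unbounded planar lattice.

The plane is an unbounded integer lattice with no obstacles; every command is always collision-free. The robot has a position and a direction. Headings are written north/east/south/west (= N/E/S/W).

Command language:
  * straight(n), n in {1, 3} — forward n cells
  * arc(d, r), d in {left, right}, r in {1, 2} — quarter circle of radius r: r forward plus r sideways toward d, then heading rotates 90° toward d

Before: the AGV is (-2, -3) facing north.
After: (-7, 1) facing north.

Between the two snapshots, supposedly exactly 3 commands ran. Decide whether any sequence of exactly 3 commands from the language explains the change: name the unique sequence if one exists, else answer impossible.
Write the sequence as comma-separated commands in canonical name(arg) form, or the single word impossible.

arc(left, 2), straight(1), arc(right, 2)

key: running arc(right, 2) before arc(left, 2) would end elsewhere — order is forced
start: (-2, -3) facing north
[1] after arc(left, 2): (-4, -1) facing west
[2] after straight(1): (-5, -1) facing west
[3] after arc(right, 2): (-7, 1) facing north
all 216 alternatives checked — unique.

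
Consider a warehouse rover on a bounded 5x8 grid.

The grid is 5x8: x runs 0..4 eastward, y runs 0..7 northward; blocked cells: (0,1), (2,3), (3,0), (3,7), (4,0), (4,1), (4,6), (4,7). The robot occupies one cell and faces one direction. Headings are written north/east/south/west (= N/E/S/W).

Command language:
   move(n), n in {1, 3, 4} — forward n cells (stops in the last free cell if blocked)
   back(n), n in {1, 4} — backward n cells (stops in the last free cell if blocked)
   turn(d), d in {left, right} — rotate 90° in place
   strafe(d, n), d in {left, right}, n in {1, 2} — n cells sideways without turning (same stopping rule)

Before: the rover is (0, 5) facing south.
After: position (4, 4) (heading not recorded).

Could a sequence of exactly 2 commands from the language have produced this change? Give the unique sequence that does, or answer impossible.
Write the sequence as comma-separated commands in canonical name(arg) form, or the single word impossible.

impossible

every 2-command combo misses the target.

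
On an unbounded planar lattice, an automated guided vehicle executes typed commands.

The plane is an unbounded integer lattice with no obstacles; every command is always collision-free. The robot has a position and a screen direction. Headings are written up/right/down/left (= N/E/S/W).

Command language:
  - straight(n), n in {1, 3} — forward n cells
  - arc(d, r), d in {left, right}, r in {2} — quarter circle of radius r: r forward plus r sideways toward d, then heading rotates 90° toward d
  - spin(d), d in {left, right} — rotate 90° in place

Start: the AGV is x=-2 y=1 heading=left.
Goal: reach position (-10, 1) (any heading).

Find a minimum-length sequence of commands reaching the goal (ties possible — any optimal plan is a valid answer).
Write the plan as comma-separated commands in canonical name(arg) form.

from: x=-2 y=1 heading=left
1. arc(right, 2) → x=-4 y=3 heading=up
2. arc(left, 2) → x=-6 y=5 heading=left
3. arc(left, 2) → x=-8 y=3 heading=down
4. arc(right, 2) → x=-10 y=1 heading=left
shorter routes all fall short; 4 is best.

arc(right, 2), arc(left, 2), arc(left, 2), arc(right, 2)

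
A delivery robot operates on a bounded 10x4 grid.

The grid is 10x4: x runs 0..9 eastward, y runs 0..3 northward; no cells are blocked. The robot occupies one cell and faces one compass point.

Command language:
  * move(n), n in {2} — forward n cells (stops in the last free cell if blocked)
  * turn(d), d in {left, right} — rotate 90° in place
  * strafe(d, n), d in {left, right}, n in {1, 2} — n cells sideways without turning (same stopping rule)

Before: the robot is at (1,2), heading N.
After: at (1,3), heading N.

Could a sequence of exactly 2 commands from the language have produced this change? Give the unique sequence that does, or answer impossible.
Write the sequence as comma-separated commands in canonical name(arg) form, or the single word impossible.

move(2), move(2)

key: the first move(2) runs into the grid edge before its full distance
from: at (1,2), heading N
[1] after move(2): at (1,3), heading N
[2] after move(2): at (1,3), heading N
no other 2-command option fits: unique.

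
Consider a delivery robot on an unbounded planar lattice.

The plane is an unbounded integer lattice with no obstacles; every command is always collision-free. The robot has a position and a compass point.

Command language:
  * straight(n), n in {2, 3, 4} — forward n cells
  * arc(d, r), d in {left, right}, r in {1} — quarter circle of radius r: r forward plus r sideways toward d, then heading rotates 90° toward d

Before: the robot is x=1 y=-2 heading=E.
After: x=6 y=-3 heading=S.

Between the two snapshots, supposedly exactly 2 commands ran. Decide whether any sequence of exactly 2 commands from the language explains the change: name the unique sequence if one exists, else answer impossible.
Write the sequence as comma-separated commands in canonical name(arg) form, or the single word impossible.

straight(4), arc(right, 1)

key: position moved to (6,-3) AND the heading swung to S — translation plus rotation needed
begin: x=1 y=-2 heading=E
1. straight(4) → x=5 y=-2 heading=E
2. arc(right, 1) → x=6 y=-3 heading=S
no other 2-command option fits: unique.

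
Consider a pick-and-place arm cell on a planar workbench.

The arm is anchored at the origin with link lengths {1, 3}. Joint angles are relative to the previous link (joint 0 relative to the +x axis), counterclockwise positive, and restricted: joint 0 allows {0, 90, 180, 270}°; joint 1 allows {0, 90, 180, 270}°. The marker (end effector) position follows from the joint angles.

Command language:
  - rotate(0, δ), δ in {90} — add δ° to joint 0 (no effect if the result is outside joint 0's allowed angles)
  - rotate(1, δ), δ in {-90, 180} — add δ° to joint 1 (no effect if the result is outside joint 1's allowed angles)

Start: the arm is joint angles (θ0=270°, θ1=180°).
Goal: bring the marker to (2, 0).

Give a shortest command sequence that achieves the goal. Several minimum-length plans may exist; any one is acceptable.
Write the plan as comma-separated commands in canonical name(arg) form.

start: joint angles (θ0=270°, θ1=180°)
step 1 (rotate(0, 90)): joint angles (θ0=0°, θ1=180°)
step 2 (rotate(0, 90)): joint angles (θ0=90°, θ1=180°)
step 3 (rotate(0, 90)): joint angles (θ0=180°, θ1=180°)
minimal: 3 command(s), checked below 3.

rotate(0, 90), rotate(0, 90), rotate(0, 90)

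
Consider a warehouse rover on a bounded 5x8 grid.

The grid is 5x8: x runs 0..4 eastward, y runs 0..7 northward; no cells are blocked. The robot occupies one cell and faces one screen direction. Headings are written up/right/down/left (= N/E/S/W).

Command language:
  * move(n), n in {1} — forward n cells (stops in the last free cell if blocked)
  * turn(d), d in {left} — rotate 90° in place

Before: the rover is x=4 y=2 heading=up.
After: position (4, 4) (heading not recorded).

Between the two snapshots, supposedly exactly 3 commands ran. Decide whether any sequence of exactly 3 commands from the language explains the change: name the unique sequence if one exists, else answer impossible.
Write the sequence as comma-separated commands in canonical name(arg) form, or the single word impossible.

key: running turn(left) before move(1) would end elsewhere — order is forced
t0: x=4 y=2 heading=up
t=1 move(1) ⇒ x=4 y=3 heading=up
t=2 move(1) ⇒ x=4 y=4 heading=up
t=3 turn(left) ⇒ x=4 y=4 heading=left
all 8 alternatives checked — unique.

move(1), move(1), turn(left)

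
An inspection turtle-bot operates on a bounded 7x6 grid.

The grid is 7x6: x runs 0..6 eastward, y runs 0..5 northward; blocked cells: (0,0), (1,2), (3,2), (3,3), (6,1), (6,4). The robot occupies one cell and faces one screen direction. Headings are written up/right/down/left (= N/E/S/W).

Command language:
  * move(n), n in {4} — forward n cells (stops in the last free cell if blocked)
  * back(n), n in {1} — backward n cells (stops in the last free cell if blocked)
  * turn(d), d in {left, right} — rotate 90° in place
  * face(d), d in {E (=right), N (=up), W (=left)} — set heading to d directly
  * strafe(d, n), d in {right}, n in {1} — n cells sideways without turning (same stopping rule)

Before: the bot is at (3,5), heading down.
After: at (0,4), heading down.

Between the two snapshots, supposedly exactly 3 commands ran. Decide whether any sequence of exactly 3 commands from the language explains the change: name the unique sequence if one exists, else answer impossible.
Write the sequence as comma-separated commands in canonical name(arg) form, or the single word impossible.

impossible

checked all 3-command options: none fits.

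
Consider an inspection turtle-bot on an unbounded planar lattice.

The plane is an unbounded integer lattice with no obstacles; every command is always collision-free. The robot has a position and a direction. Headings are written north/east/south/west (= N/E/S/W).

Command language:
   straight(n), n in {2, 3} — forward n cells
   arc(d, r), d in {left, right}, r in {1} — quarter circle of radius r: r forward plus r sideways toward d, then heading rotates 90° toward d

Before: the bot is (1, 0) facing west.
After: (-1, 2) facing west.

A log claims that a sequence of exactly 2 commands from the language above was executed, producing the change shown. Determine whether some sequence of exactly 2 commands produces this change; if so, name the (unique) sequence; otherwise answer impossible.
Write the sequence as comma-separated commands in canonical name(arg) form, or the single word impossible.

arc(right, 1), arc(left, 1)

key: order matters: swapping arc(right, 1) and arc(left, 1) lands elsewhere
begin: (1, 0) facing west
1. arc(right, 1) → (0, 1) facing north
2. arc(left, 1) → (-1, 2) facing west
uniquely the one of 16 2-step routes that fits.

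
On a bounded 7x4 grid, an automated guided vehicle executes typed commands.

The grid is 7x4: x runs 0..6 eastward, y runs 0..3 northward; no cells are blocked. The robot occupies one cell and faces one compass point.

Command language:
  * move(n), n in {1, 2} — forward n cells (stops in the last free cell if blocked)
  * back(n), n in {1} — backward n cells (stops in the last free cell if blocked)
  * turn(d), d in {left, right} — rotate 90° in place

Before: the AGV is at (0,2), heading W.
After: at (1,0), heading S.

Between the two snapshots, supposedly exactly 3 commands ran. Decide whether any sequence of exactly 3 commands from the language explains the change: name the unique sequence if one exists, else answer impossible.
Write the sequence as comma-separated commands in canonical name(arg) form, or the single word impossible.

back(1), turn(left), move(2)

key: cell and facing (now S) both changed — the 3 commands mix motion and turning
initial: at (0,2), heading W
[1] after back(1): at (1,2), heading W
[2] after turn(left): at (1,2), heading S
[3] after move(2): at (1,0), heading S
no rival 3-sequence matches.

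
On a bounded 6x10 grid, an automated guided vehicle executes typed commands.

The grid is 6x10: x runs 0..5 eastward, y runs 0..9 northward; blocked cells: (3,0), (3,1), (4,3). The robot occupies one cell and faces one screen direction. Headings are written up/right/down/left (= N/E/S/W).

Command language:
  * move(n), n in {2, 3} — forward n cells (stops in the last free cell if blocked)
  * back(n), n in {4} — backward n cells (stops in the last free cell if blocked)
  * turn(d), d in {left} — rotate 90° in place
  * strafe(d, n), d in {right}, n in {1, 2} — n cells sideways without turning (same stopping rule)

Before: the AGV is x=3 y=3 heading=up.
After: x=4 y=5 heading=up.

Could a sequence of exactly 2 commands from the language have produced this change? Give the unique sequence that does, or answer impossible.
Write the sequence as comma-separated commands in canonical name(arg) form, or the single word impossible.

move(2), strafe(right, 1)

key: still facing N at the end — nothing in the sequence rotates
start: x=3 y=3 heading=up
[1] after move(2): x=3 y=5 heading=up
[2] after strafe(right, 1): x=4 y=5 heading=up
no other 2-command option fits: unique.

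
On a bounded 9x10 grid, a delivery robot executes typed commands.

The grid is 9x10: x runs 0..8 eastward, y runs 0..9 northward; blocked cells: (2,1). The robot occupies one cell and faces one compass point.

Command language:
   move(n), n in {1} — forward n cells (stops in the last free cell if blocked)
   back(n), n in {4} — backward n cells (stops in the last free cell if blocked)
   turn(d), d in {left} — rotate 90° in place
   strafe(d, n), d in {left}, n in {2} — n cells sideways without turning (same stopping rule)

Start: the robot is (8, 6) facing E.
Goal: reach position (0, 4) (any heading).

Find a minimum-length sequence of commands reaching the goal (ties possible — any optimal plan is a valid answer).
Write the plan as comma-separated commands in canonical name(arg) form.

begin: (8, 6) facing E
1. back(4) → (4, 6) facing E
2. back(4) → (0, 6) facing E
3. turn(left) → (0, 6) facing N
4. turn(left) → (0, 6) facing W
5. strafe(left, 2) → (0, 4) facing W
no 4-step plan works, so 5 is optimal.

back(4), back(4), turn(left), turn(left), strafe(left, 2)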